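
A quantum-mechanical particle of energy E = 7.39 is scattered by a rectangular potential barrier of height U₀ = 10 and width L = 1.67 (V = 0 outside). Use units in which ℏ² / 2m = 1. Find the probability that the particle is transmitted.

Since E < U₀ the interior solution is evanescent with decay constant κ = √(2m(U₀ − E))/ℏ = 1.616.
κL = 2.698, sinh(κL) = 7.391.
The exact tunnelling result is T⁻¹ = 1 + U₀² sinh²(κL) / [4E(U₀ − E)] = 71.81, so T = 0.0139.

T = 0.0139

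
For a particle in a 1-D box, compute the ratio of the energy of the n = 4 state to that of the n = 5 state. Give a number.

E_n = n²π²ℏ²/(2mL²) so the ratio is n₂²/n₁² = 16/25 = 0.64.

0.64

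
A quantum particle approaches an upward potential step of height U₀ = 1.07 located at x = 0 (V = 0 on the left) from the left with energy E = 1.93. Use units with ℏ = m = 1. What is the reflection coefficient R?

R = 0.0398

The wavenumbers are k₁ = √(2mE)/ℏ = 1.965 on the left and k₂ = √(2m(E − U₀))/ℏ = 1.311 on the right.
Continuity of ψ and ψ′ at the step yields the reflection amplitude r = (k₁ − k₂)/(k₁ + k₂) = 0.1994; thus R = |r|² = 0.03975, T = 0.9602.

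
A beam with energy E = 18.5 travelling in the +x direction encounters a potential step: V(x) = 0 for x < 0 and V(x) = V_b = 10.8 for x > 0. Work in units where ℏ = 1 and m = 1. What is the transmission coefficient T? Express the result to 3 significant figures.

The wavenumbers are k₁ = √(2mE)/ℏ = 6.083 on the left and k₂ = √(2m(E − V_b))/ℏ = 3.924 on the right.
Continuity of ψ and ψ′ at the step yields the reflection amplitude r = (k₁ − k₂)/(k₁ + k₂) = 0.2157; thus R = |r|² = 0.04652, T = 0.9535.

T = 0.953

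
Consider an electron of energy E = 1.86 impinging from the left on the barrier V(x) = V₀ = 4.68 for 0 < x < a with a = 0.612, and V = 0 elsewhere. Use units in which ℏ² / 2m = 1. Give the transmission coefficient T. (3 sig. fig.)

T = 0.392

E < V₀: inside the barrier ψ ∝ e^{±κx} with κ = √(2m(V₀ − E))/ℏ = 1.679.
κa = 1.028, sinh(κa) = 1.218.
The exact tunnelling result is T⁻¹ = 1 + V₀² sinh²(κa) / [4E(V₀ − E)] = 2.550, so T = 0.392.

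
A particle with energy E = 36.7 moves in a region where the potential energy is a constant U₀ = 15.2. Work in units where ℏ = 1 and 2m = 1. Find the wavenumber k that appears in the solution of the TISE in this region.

k = 4.64

With E > U₀ the solution is oscillatory, ψ ∝ e^{±ikx} with k = √(2m(E − U₀))/ℏ.
k = √(2 × 0.5 × 21.5) = 4.637.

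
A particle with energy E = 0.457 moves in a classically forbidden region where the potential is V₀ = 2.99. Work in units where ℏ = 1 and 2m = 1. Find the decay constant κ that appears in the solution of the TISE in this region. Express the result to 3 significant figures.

κ = 1.59

Since E < V₀ the TISE in this region is ψ'' = κ²ψ with κ = √(2m(V₀ − E))/ℏ.
κ = √(2 × 0.5 × 2.533) = 1.592.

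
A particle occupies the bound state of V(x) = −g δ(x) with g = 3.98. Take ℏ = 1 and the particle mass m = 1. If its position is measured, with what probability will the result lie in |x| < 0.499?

The normalised bound state is ψ = √κ e^{−κ|x|} with κ = mg/ℏ² = 3.980.
P(|x| < d) = ∫_{−d}^{d} κ e^{−2κ|x|} dx = 1 − e^{−2κd} = 1 − e^{−3.972} = 0.9812.

P = 0.981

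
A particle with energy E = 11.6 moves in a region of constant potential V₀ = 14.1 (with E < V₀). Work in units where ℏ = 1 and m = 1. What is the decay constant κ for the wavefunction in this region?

κ = 2.24

Since E < V₀ the TISE in this region is ψ'' = κ²ψ with κ = √(2m(V₀ − E))/ℏ.
κ = √(2 × 1 × 2.5) = 2.236.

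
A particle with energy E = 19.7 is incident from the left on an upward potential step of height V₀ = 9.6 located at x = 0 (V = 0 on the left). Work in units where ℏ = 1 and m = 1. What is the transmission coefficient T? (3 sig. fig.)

T = 0.973

On each side the TISE gives plane waves with k = √(2m(E − V))/ℏ: k₁ = √(2·1·19.7) = 6.277, k₂ = √(2·1·10.1) = 4.494.
Continuity of ψ and ψ′ at the step yields the reflection amplitude r = (k₁ − k₂)/(k₁ + k₂) = 0.1655; thus R = |r|² = 0.02739, T = 0.9726.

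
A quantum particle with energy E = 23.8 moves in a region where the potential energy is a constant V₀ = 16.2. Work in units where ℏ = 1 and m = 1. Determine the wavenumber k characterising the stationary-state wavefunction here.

k = 3.90

With E > V₀ the solution is oscillatory, ψ ∝ e^{±ikx} with k = √(2m(E − V₀))/ℏ.
k = √(2 × 1 × 7.6) = 3.899.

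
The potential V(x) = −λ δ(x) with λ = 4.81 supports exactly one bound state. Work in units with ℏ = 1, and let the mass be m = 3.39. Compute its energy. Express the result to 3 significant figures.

E = -39.2

The bound state is ψ(x) = √κ e^{−κ|x|}. The derivative jump ψ'(0⁺) − ψ'(0⁻) = −(2mλ/ℏ²)ψ(0) fixes κ = mλ/ℏ² = 16.31.
Then E = −ℏ²κ²/(2m) = −mλ²/(2ℏ²) = -39.22.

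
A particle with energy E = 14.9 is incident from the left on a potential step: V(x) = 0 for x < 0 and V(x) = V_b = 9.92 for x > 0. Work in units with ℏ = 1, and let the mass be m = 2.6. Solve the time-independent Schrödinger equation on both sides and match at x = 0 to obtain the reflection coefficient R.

R = 0.0715

The wavenumbers are k₁ = √(2mE)/ℏ = 8.802 on the left and k₂ = √(2m(E − V_b))/ℏ = 5.089 on the right.
Matching ψ and ψ′ at x = 0 gives r = (k₁ − k₂)/(k₁ + k₂), so R = r² = 0.07146 and T = 1 − R = 0.9285.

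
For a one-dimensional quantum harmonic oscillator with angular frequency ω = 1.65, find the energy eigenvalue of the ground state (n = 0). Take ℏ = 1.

E = 0.825

Using E_n = (n + ½)ℏω: E_0 = 0.5 × 1.65 = 0.8250.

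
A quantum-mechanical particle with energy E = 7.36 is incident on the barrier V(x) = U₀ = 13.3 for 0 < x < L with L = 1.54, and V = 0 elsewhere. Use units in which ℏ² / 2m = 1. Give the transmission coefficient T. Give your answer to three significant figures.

Since E < U₀ the interior solution is evanescent with decay constant κ = √(2m(U₀ − E))/ℏ = 2.437.
κL = 3.753, sinh(κL) = 21.32.
The exact tunnelling result is T⁻¹ = 1 + U₀² sinh²(κL) / [4E(U₀ − E)] = 460.7, so T = 0.00217.

T = 0.00217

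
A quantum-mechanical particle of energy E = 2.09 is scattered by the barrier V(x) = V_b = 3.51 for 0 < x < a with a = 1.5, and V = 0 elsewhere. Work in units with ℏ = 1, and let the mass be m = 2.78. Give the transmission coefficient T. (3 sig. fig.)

Since E < V_b the interior solution is evanescent with decay constant κ = √(2m(V_b − E))/ℏ = 2.810.
κa = 4.215, sinh(κa) = 33.83.
Matching ψ, ψ′ at both faces gives T = [1 + V_b² sinh²(κa) / (4E(V_b − E))]⁻¹ = 1/1189 = 0.000841.

T = 0.000841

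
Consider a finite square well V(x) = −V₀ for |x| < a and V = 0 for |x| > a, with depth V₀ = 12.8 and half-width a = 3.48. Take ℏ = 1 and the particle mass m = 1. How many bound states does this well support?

The dimensionless depth is z₀ = a√(2mV₀)/ℏ = 3.48 × √(25.60) = 17.61.
The even/odd transcendental equations gain one root per π/2 in z₀, giving N = 1 + ⌊2z₀/π⌋ = 1 + ⌊11.21⌋ = 12.

N = 12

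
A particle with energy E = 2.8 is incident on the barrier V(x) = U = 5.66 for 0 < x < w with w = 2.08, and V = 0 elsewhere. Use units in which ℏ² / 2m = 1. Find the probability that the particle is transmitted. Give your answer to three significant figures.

E < U: inside the barrier ψ ∝ e^{±κx} with κ = √(2m(U − E))/ℏ = 1.691.
κw = 3.518, sinh(κw) = 16.84.
The exact tunnelling result is T⁻¹ = 1 + U² sinh²(κw) / [4E(U − E)] = 284.5, so T = 0.00351.

T = 0.00351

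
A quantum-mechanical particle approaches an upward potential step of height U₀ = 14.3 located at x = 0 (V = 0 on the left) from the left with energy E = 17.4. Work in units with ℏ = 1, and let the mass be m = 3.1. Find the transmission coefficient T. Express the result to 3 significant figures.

On each side the TISE gives plane waves with k = √(2m(E − V))/ℏ: k₁ = √(2·3.1·17.4) = 10.39, k₂ = √(2·3.1·3.1) = 4.384.
Matching ψ and ψ′ at x = 0 gives r = (k₁ − k₂)/(k₁ + k₂), so R = r² = 0.1651 and T = 1 − R = 0.8349.

T = 0.835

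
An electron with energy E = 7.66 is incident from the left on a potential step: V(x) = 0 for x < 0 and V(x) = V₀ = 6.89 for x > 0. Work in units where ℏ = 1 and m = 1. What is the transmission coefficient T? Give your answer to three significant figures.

The wavenumbers are k₁ = √(2mE)/ℏ = 3.914 on the left and k₂ = √(2m(E − V₀))/ℏ = 1.241 on the right.
Continuity of ψ and ψ′ at the step yields the reflection amplitude r = (k₁ − k₂)/(k₁ + k₂) = 0.5185; thus R = |r|² = 0.2689, T = 0.7311.

T = 0.731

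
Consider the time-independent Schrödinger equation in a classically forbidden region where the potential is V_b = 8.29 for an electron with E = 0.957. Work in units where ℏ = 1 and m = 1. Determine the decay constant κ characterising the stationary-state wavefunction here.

κ = 3.83

Since E < V_b the TISE in this region is ψ'' = κ²ψ with κ = √(2m(V_b − E))/ℏ.
κ = √(2 × 1 × 7.333) = 3.830.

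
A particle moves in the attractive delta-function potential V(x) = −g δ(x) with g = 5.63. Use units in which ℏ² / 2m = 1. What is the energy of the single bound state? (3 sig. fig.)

For x ≠ 0 the bound state is ψ ∝ e^{−κ|x|}; integrating the TISE across the delta gives the cusp condition 2κ = 2mg/ℏ², so κ = 2.815.
Then E = −ℏ²κ²/(2m) = −mg²/(2ℏ²) = -7.924.

E = -7.92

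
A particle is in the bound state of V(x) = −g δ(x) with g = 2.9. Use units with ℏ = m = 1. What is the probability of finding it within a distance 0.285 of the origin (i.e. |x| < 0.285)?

The normalised bound state is ψ = √κ e^{−κ|x|} with κ = mg/ℏ² = 2.900.
P(|x| < d) = ∫_{−d}^{d} κ e^{−2κ|x|} dx = 1 − e^{−2κd} = 1 − e^{−1.653} = 0.8085.

P = 0.809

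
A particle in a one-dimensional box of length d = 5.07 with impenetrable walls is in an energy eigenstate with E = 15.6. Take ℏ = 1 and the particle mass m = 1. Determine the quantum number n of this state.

For an infinite well E_n = n²π²ℏ²/(2md²), so n = (d/πℏ)√(2mE).
n = (5.07/π) × √(2 × 1 × 15.6) = 9.014 → n = 9.

n = 9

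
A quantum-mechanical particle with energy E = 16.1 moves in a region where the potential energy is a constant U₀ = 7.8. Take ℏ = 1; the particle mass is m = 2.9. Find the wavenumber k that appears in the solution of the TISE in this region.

With E > U₀ the solution is oscillatory, ψ ∝ e^{±ikx} with k = √(2m(E − U₀))/ℏ.
k = √(2 × 2.9 × 8.3) = 6.938.

k = 6.94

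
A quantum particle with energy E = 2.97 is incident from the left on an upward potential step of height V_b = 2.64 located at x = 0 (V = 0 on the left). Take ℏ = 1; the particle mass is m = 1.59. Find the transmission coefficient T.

The wavenumbers are k₁ = √(2mE)/ℏ = 3.073 on the left and k₂ = √(2m(E − V_b))/ℏ = 1.024 on the right.
Matching ψ and ψ′ at x = 0 gives r = (k₁ − k₂)/(k₁ + k₂), so R = r² = 0.2500 and T = 1 − R = 0.7500.

T = 0.750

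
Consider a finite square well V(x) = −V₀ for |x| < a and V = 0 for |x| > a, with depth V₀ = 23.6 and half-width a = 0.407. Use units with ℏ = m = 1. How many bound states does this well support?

The dimensionless depth is z₀ = a√(2mV₀)/ℏ = 0.407 × √(47.20) = 2.796.
The even/odd transcendental equations gain one root per π/2 in z₀, giving N = 1 + ⌊2z₀/π⌋ = 1 + ⌊1.780⌋ = 2.

N = 2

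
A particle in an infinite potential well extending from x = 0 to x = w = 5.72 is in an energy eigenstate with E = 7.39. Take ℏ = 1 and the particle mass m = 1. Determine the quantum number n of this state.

n = 7

For an infinite well E_n = n²π²ℏ²/(2mw²), so n = (w/πℏ)√(2mE).
n = (5.72/π) × √(2 × 1 × 7.39) = 7.000 → n = 7.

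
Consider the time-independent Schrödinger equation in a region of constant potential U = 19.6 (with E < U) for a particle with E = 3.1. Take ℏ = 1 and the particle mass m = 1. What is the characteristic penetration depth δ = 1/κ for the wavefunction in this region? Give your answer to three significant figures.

Since E < U the TISE in this region is ψ'' = κ²ψ with κ = √(2m(U − E))/ℏ.
κ = √(2 × 1 × 16.5) = 5.745. The penetration depth is δ = 1/κ = 0.174.

δ = 0.174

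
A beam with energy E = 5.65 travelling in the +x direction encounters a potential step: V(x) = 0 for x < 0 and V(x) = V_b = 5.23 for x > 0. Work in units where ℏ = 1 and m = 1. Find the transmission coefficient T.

On each side the TISE gives plane waves with k = √(2m(E − V))/ℏ: k₁ = √(2·1·5.65) = 3.362, k₂ = √(2·1·0.42) = 0.9165.
Matching ψ and ψ′ at x = 0 gives r = (k₁ − k₂)/(k₁ + k₂), so R = r² = 0.3266 and T = 1 − R = 0.6734.

T = 0.673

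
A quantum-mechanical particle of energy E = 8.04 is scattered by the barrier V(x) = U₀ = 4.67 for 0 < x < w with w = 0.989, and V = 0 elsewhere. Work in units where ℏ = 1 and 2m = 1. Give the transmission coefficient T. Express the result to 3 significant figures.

T = 0.841

Above the barrier the interior wavenumber is k₂ = √(2m(E − U₀))/ℏ = 1.836, giving phase k₂w = 1.816.
T = [1 + U₀² sin²(k₂w) / (4E(E − U₀))]⁻¹ = 1/1.189 = 0.841.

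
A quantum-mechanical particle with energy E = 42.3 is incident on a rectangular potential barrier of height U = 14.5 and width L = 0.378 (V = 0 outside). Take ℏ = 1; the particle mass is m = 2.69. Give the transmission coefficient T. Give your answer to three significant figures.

Above the barrier the interior wavenumber is k₂ = √(2m(E − U))/ℏ = 12.23, giving phase k₂L = 4.623.
T = [1 + U² sin²(k₂L) / (4E(E − U))]⁻¹ = 1/1.044 = 0.958.

T = 0.958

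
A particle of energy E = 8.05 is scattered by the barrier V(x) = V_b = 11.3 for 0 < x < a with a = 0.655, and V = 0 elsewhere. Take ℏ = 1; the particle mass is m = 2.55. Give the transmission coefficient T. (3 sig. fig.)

Since E < V_b the interior solution is evanescent with decay constant κ = √(2m(V_b − E))/ℏ = 4.071.
κa = 2.667, sinh(κa) = 7.161.
The exact tunnelling result is T⁻¹ = 1 + V_b² sinh²(κa) / [4E(V_b − E)] = 63.57, so T = 0.0157.

T = 0.0157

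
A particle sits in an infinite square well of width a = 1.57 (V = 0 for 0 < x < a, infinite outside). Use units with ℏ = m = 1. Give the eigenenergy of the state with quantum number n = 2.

Requiring ψ(0) = ψ(a) = 0 quantises k = nπ/a, hence E_n = ℏ²k²/2m = n²π²ℏ²/(2ma²).
E_2 = 2² × π² / (2 × 1 × 1.57²) = 8.008.

E = 8.01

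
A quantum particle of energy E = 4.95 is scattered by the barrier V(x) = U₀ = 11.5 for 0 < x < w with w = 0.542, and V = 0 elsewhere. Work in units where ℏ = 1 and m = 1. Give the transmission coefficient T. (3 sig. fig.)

Since E < U₀ the interior solution is evanescent with decay constant κ = √(2m(U₀ − E))/ℏ = 3.619.
κw = 1.962, sinh(κw) = 3.485.
The exact tunnelling result is T⁻¹ = 1 + U₀² sinh²(κw) / [4E(U₀ − E)] = 13.39, so T = 0.0747.

T = 0.0747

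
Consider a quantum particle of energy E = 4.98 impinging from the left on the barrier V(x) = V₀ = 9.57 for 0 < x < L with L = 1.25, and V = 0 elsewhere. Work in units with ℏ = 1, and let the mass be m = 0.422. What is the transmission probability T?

T = 0.0287

Since E < V₀ the interior solution is evanescent with decay constant κ = √(2m(V₀ − E))/ℏ = 1.968.
κL = 2.460, sinh(κL) = 5.811.
Matching ψ, ψ′ at both faces gives T = [1 + V₀² sinh²(κL) / (4E(V₀ − E))]⁻¹ = 1/34.83 = 0.0287.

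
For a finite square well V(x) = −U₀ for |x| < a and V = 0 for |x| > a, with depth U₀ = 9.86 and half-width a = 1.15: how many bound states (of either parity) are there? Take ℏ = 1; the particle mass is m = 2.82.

N = 6

Define the well-strength parameter z₀ = (a/ℏ)√(2mU₀) = 1.15 × √(2·2.82·9.86) = 8.576.
The even/odd transcendental equations gain one root per π/2 in z₀, giving N = 1 + ⌊2z₀/π⌋ = 1 + ⌊5.460⌋ = 6.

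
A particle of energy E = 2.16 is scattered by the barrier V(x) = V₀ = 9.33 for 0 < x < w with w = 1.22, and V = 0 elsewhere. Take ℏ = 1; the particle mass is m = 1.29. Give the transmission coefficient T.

T = 0.0000788

Since E < V₀ the interior solution is evanescent with decay constant κ = √(2m(V₀ − E))/ℏ = 4.301.
κw = 5.247, sinh(κw) = 95.02.
The exact tunnelling result is T⁻¹ = 1 + V₀² sinh²(κw) / [4E(V₀ − E)] = 12690, so T = 0.0000788.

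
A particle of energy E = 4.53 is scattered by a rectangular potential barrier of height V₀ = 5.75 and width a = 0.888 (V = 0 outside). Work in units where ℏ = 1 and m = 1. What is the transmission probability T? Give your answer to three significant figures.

Since E < V₀ the interior solution is evanescent with decay constant κ = √(2m(V₀ − E))/ℏ = 1.562.
κa = 1.387, sinh(κa) = 1.877.
The exact tunnelling result is T⁻¹ = 1 + V₀² sinh²(κa) / [4E(V₀ − E)] = 6.268, so T = 0.160.

T = 0.160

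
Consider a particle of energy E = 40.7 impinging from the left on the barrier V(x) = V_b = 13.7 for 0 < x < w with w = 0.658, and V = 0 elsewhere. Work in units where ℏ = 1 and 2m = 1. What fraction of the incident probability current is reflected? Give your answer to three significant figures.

Above the barrier the interior wavenumber is k₂ = √(2m(E − V_b))/ℏ = 5.196, giving phase k₂w = 3.419.
T = [1 + V_b² sin²(k₂w) / (4E(E − V_b))]⁻¹ = 1/1.003 = 0.997.
R = 1 − T = 0.00319.

R = 0.00319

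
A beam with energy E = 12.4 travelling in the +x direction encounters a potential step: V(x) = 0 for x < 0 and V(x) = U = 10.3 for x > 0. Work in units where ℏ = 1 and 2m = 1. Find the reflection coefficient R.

The wavenumbers are k₁ = √(2mE)/ℏ = 3.521 on the left and k₂ = √(2m(E − U))/ℏ = 1.449 on the right.
Matching ψ and ψ′ at x = 0 gives r = (k₁ − k₂)/(k₁ + k₂), so R = r² = 0.1738 and T = 1 − R = 0.8262.

R = 0.174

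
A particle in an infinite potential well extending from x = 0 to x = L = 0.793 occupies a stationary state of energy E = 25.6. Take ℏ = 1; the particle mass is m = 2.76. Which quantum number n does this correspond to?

For an infinite well E_n = n²π²ℏ²/(2mL²), so n = (L/πℏ)√(2mE).
n = (0.793/π) × √(2 × 2.76 × 25.6) = 3.001 → n = 3.

n = 3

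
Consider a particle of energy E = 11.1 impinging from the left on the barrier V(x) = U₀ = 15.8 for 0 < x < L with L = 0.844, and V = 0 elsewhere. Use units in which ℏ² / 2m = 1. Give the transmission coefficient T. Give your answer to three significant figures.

E < U₀: inside the barrier ψ ∝ e^{±κx} with κ = √(2m(U₀ − E))/ℏ = 2.168.
κL = 1.830, sinh(κL) = 3.036.
Matching ψ, ψ′ at both faces gives T = [1 + U₀² sinh²(κL) / (4E(U₀ − E))]⁻¹ = 1/12.03 = 0.0832.

T = 0.0832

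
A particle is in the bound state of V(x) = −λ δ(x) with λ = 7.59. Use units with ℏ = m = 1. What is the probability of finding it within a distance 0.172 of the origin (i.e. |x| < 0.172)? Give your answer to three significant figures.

The normalised bound state is ψ = √κ e^{−κ|x|} with κ = mλ/ℏ² = 7.590.
P(|x| < d) = ∫_{−d}^{d} κ e^{−2κ|x|} dx = 1 − e^{−2κd} = 1 − e^{−2.611} = 0.9265.

P = 0.927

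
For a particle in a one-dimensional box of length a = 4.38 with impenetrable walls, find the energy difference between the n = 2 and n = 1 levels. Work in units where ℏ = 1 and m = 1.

ΔE = 0.772

E_n = n²π²ℏ²/(2ma²), so ΔE = (2² − 1²) π²ℏ²/(2ma²).
ΔE = 3 × π² / (2 × 1 × 4.38²) = 0.7717.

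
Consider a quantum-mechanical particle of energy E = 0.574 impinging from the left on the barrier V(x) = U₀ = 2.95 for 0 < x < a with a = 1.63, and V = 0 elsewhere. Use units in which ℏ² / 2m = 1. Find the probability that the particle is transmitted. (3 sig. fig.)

Since E < U₀ the interior solution is evanescent with decay constant κ = √(2m(U₀ − E))/ℏ = 1.541.
κa = 2.513, sinh(κa) = 6.128.
Matching ψ, ψ′ at both faces gives T = [1 + U₀² sinh²(κa) / (4E(U₀ − E))]⁻¹ = 1/60.90 = 0.0164.

T = 0.0164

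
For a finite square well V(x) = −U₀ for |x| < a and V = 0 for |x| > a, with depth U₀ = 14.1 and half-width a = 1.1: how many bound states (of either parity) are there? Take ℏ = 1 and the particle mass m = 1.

The dimensionless depth is z₀ = a√(2mU₀)/ℏ = 1.1 × √(28.20) = 5.841.
A new bound state (alternating even/odd) appears each time z₀ passes a multiple of π/2, so N = ⌊2z₀/π⌋ + 1 = ⌊3.719⌋ + 1 = 4.

N = 4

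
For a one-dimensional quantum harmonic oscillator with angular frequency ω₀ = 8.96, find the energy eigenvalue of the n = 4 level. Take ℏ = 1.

The oscillator eigenvalues are E_n = ℏω₀(n + ½), so E_4 = 8.96 × 4.5 = 40.32.

E = 40.3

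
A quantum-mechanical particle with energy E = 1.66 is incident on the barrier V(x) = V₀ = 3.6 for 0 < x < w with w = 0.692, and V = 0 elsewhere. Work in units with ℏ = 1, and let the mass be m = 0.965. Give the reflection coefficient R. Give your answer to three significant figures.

E < V₀: inside the barrier ψ ∝ e^{±κx} with κ = √(2m(V₀ − E))/ℏ = 1.935.
κw = 1.339, sinh(κw) = 1.777.
Matching ψ, ψ′ at both faces gives T = [1 + V₀² sinh²(κw) / (4E(V₀ − E))]⁻¹ = 1/4.175 = 0.239.
R = 1 − T = 0.761.

R = 0.761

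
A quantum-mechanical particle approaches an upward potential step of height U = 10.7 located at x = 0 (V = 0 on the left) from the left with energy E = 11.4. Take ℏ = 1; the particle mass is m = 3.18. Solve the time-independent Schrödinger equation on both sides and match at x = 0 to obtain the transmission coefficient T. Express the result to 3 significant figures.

T = 0.637

On each side the TISE gives plane waves with k = √(2m(E − V))/ℏ: k₁ = √(2·3.18·11.4) = 8.515, k₂ = √(2·3.18·0.7) = 2.110.
Continuity of ψ and ψ′ at the step yields the reflection amplitude r = (k₁ − k₂)/(k₁ + k₂) = 0.6028; thus R = |r|² = 0.3634, T = 0.6366.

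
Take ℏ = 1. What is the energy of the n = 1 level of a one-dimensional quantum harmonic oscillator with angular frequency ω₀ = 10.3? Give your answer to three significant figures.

E = 15.5

Using E_n = (n + ½)ℏω₀: E_1 = 1.5 × 10.3 = 15.45.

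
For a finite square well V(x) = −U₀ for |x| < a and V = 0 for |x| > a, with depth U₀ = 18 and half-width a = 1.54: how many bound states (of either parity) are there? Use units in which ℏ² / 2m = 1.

Define the well-strength parameter z₀ = (a/ℏ)√(2mU₀) = 1.54 × √(2·0.5·18) = 6.534.
The even/odd transcendental equations gain one root per π/2 in z₀, giving N = 1 + ⌊2z₀/π⌋ = 1 + ⌊4.159⌋ = 5.

N = 5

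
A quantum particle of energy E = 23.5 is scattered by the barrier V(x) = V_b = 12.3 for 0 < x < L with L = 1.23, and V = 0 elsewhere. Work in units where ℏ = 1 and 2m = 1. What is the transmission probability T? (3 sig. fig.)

E > V_b: inside the barrier k₂ = √(2m(E − V_b))/ℏ = 3.347, k₂L = 4.116.
T = [1 + V_b² sin²(k₂L) / (4E(E − V_b))]⁻¹ = 1/1.098 = 0.910.

T = 0.910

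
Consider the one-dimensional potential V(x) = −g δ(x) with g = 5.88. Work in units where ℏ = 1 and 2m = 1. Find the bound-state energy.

The bound state is ψ(x) = √κ e^{−κ|x|}. The derivative jump ψ'(0⁺) − ψ'(0⁻) = −(2mg/ℏ²)ψ(0) fixes κ = mg/ℏ² = 2.940.
Then E = −ℏ²κ²/(2m) = −mg²/(2ℏ²) = -8.644.

E = -8.64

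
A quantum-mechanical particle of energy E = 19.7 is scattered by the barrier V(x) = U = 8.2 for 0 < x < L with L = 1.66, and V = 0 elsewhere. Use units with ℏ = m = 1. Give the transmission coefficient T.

T = 0.932

E > U: inside the barrier k₂ = √(2m(E − U))/ℏ = 4.796, k₂L = 7.961.
T = [1 + U² sin²(k₂L) / (4E(E − U))]⁻¹ = 1/1.073 = 0.932.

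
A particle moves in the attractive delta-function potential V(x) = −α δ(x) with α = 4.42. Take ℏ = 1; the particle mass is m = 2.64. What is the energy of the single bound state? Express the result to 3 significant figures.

E = -25.8

The bound state is ψ(x) = √κ e^{−κ|x|}. The derivative jump ψ'(0⁺) − ψ'(0⁻) = −(2mα/ℏ²)ψ(0) fixes κ = mα/ℏ² = 11.67.
Then E = −ℏ²κ²/(2m) = −mα²/(2ℏ²) = -25.79.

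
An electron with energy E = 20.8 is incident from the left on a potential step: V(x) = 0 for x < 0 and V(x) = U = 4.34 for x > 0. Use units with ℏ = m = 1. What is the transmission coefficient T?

T = 0.997

The wavenumbers are k₁ = √(2mE)/ℏ = 6.450 on the left and k₂ = √(2m(E − U))/ℏ = 5.738 on the right.
Matching ψ and ψ′ at x = 0 gives r = (k₁ − k₂)/(k₁ + k₂), so R = r² = 0.003415 and T = 1 − R = 0.9966.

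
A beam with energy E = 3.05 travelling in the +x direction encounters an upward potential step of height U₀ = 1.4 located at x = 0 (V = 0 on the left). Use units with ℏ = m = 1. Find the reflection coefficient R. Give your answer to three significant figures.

R = 0.0232

On each side the TISE gives plane waves with k = √(2m(E − V))/ℏ: k₁ = √(2·1·3.05) = 2.470, k₂ = √(2·1·1.65) = 1.817.
Continuity of ψ and ψ′ at the step yields the reflection amplitude r = (k₁ − k₂)/(k₁ + k₂) = 0.1524; thus R = |r|² = 0.02322, T = 0.9768.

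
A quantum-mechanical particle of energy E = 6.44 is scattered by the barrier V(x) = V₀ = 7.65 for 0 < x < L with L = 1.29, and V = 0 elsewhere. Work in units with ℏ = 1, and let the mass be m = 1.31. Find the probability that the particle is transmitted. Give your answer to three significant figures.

T = 0.0215

Since E < V₀ the interior solution is evanescent with decay constant κ = √(2m(V₀ − E))/ℏ = 1.781.
κL = 2.297, sinh(κL) = 4.921.
The exact tunnelling result is T⁻¹ = 1 + V₀² sinh²(κL) / [4E(V₀ − E)] = 46.47, so T = 0.0215.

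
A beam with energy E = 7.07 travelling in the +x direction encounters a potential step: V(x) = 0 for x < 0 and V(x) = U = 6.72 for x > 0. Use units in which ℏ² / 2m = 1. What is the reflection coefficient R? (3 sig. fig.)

The wavenumbers are k₁ = √(2mE)/ℏ = 2.659 on the left and k₂ = √(2m(E − U))/ℏ = 0.5916 on the right.
Continuity of ψ and ψ′ at the step yields the reflection amplitude r = (k₁ − k₂)/(k₁ + k₂) = 0.6360; thus R = |r|² = 0.4045, T = 0.5955.

R = 0.404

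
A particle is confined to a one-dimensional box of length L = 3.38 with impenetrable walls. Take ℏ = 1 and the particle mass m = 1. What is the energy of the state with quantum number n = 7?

The infinite-well eigenfunctions ψ_n = √(2/L) sin(nπx/L) vanish at both walls, giving E_n = n²π²ℏ²/(2mL²).
E_7 = 7² × π² / (2 × 1 × 3.38²) = 21.17.

E = 21.2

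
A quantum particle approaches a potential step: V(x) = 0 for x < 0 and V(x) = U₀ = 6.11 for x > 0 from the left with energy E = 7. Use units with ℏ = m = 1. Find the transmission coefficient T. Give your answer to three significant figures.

T = 0.775

On each side the TISE gives plane waves with k = √(2m(E − V))/ℏ: k₁ = √(2·1·7) = 3.742, k₂ = √(2·1·0.89) = 1.334.
Matching ψ and ψ′ at x = 0 gives r = (k₁ − k₂)/(k₁ + k₂), so R = r² = 0.2250 and T = 1 − R = 0.7750.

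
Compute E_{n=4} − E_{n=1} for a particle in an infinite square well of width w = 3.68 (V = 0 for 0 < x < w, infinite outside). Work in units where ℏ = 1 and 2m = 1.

E_n = n²π²ℏ²/(2mw²), so ΔE = (4² − 1²) π²ℏ²/(2mw²).
ΔE = 15 × π² / (2 × 0.5 × 3.68²) = 10.93.

ΔE = 10.9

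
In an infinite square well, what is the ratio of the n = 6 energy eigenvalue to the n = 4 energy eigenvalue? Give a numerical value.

E_n = n²π²ℏ²/(2mL²) so the ratio is n₂²/n₁² = 36/16 = 2.25.

2.25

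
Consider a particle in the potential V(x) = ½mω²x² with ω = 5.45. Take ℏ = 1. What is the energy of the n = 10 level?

The oscillator eigenvalues are E_n = ℏω(n + ½), so E_10 = 5.45 × 10.5 = 57.23.

E = 57.2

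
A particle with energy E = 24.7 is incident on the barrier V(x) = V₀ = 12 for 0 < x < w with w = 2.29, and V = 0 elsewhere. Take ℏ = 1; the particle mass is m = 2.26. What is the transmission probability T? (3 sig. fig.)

E > V₀: inside the barrier k₂ = √(2m(E − V₀))/ℏ = 7.577, k₂w = 17.35.
T = [1 + V₀² sin²(k₂w) / (4E(E − V₀))]⁻¹ = 1/1.114 = 0.898.

T = 0.898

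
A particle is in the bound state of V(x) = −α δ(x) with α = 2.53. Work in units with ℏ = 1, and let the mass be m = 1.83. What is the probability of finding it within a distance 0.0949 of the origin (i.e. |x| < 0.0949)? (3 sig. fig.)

The normalised bound state is ψ = √κ e^{−κ|x|} with κ = mα/ℏ² = 4.630.
P(|x| < d) = ∫_{−d}^{d} κ e^{−2κ|x|} dx = 1 − e^{−2κd} = 1 − e^{−0.8788} = 0.5847.

P = 0.585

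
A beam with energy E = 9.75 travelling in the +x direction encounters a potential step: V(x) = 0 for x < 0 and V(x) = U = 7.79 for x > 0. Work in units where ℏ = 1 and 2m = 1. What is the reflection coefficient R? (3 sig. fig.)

R = 0.145

On each side the TISE gives plane waves with k = √(2m(E − V))/ℏ: k₁ = √(2·½·9.75) = 3.122, k₂ = √(2·½·1.96) = 1.400.
Continuity of ψ and ψ′ at the step yields the reflection amplitude r = (k₁ − k₂)/(k₁ + k₂) = 0.3809; thus R = |r|² = 0.1451, T = 0.8549.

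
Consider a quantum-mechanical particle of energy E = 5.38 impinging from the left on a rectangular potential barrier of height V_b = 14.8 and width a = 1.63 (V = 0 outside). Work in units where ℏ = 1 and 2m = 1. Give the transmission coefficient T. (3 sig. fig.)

Since E < V_b the interior solution is evanescent with decay constant κ = √(2m(V_b − E))/ℏ = 3.069.
κa = 5.003, sinh(κa) = 74.41.
Matching ψ, ψ′ at both faces gives T = [1 + V_b² sinh²(κa) / (4E(V_b − E))]⁻¹ = 1/5984 = 0.000167.

T = 0.000167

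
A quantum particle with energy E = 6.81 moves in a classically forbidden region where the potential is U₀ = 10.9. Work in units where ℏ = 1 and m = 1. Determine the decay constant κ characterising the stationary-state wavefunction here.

Since E < U₀ the TISE in this region is ψ'' = κ²ψ with κ = √(2m(U₀ − E))/ℏ.
κ = √(2 × 1 × 4.09) = 2.860.

κ = 2.86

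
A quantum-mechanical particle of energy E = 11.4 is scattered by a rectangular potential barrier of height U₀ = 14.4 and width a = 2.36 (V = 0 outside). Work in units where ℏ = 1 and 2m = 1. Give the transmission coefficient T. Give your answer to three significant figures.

Since E < U₀ the interior solution is evanescent with decay constant κ = √(2m(U₀ − E))/ℏ = 1.732.
κa = 4.088, sinh(κa) = 29.79.
Matching ψ, ψ′ at both faces gives T = [1 + U₀² sinh²(κa) / (4E(U₀ − E))]⁻¹ = 1/1346 = 0.000743.

T = 0.000743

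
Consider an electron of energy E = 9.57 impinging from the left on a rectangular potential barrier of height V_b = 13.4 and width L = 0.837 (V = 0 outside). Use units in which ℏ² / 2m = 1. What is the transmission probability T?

T = 0.118

E < V_b: inside the barrier ψ ∝ e^{±κx} with κ = √(2m(V_b − E))/ℏ = 1.957.
κL = 1.638, sinh(κL) = 2.475.
The exact tunnelling result is T⁻¹ = 1 + V_b² sinh²(κL) / [4E(V_b − E)] = 8.504, so T = 0.118.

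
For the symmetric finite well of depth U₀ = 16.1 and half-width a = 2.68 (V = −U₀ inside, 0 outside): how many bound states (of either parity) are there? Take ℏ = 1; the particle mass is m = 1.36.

N = 12

Define the well-strength parameter z₀ = (a/ℏ)√(2mU₀) = 2.68 × √(2·1.36·16.1) = 17.74.
A new bound state (alternating even/odd) appears each time z₀ passes a multiple of π/2, so N = ⌊2z₀/π⌋ + 1 = ⌊11.29⌋ + 1 = 12.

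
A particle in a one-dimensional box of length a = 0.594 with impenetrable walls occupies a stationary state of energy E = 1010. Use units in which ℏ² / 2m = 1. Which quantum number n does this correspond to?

For an infinite well E_n = n²π²ℏ²/(2ma²), so n = (a/πℏ)√(2mE).
n = (0.594/π) × √(2 × 0.5 × 1010) = 6.009 → n = 6.

n = 6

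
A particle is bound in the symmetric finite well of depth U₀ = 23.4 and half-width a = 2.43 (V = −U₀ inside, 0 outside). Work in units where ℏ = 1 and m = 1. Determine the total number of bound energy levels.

N = 11

The dimensionless depth is z₀ = a√(2mU₀)/ℏ = 2.43 × √(46.80) = 16.62.
A new bound state (alternating even/odd) appears each time z₀ passes a multiple of π/2, so N = ⌊2z₀/π⌋ + 1 = ⌊10.58⌋ + 1 = 11.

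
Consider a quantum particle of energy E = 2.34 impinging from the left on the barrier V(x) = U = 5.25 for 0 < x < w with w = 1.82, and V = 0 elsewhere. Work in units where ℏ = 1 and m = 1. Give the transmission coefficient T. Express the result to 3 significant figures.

T = 0.000607

Since E < U the interior solution is evanescent with decay constant κ = √(2m(U − E))/ℏ = 2.412.
κw = 4.391, sinh(κw) = 40.34.
The exact tunnelling result is T⁻¹ = 1 + U² sinh²(κw) / [4E(U − E)] = 1648, so T = 0.000607.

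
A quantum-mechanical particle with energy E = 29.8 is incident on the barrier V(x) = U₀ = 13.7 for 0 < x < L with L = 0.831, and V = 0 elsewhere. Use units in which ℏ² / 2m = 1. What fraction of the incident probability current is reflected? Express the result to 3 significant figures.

Above the barrier the interior wavenumber is k₂ = √(2m(E − U₀))/ℏ = 4.012, giving phase k₂L = 3.334.
Matching at both interfaces gives T⁻¹ = 1 + U₀² sin²(k₂L) / [4E(E − U₀)] = 1.004, hence T = 0.996.
R = 1 − T = 0.00358.

R = 0.00358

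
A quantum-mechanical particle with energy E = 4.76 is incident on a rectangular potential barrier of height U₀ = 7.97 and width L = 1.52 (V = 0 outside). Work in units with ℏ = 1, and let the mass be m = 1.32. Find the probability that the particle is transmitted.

E < U₀: inside the barrier ψ ∝ e^{±κx} with κ = √(2m(U₀ − E))/ℏ = 2.911.
κL = 4.425, sinh(κL) = 41.74.
Matching ψ, ψ′ at both faces gives T = [1 + U₀² sinh²(κL) / (4E(U₀ − E))]⁻¹ = 1/1812 = 0.000552.

T = 0.000552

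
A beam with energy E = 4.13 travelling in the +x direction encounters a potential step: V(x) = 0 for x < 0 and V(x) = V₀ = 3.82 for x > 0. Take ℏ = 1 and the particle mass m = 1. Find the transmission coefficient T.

T = 0.675

On each side the TISE gives plane waves with k = √(2m(E − V))/ℏ: k₁ = √(2·1·4.13) = 2.874, k₂ = √(2·1·0.31) = 0.7874.
Matching ψ and ψ′ at x = 0 gives r = (k₁ − k₂)/(k₁ + k₂), so R = r² = 0.3248 and T = 1 − R = 0.6752.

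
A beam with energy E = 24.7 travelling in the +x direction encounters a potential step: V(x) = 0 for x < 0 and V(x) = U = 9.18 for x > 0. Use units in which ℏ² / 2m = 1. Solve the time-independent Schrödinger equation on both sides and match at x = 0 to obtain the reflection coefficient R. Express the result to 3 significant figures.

The wavenumbers are k₁ = √(2mE)/ℏ = 4.970 on the left and k₂ = √(2m(E − U))/ℏ = 3.940 on the right.
Matching ψ and ψ′ at x = 0 gives r = (k₁ − k₂)/(k₁ + k₂), so R = r² = 0.01337 and T = 1 − R = 0.9866.

R = 0.0134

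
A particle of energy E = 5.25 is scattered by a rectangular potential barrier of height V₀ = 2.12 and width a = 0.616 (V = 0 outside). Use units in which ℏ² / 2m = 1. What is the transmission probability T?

T = 0.949

Above the barrier the interior wavenumber is k₂ = √(2m(E − V₀))/ℏ = 1.769, giving phase k₂a = 1.090.
T = [1 + V₀² sin²(k₂a) / (4E(E − V₀))]⁻¹ = 1/1.054 = 0.949.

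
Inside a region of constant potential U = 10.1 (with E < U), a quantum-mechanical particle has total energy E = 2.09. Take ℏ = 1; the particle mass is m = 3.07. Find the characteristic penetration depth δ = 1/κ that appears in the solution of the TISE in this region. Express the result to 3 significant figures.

Since E < U the TISE in this region is ψ'' = κ²ψ with κ = √(2m(U − E))/ℏ.
κ = √(2 × 3.07 × 8.01) = 7.013. The penetration depth is δ = 1/κ = 0.143.

δ = 0.143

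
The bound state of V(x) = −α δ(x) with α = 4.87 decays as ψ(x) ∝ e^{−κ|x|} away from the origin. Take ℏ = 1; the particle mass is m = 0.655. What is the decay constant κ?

κ = 3.19

Integrating the TISE across x = 0 gives the cusp condition ψ'(0⁺) − ψ'(0⁻) = −(2mα/ℏ²)ψ(0).
With ψ ∝ e^{−κ|x|} this yields −2κ = −2mα/ℏ², so κ = mα/ℏ² = 3.190.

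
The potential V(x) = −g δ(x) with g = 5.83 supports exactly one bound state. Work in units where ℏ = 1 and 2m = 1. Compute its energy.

E = -8.50

The bound state is ψ(x) = √κ e^{−κ|x|}. The derivative jump ψ'(0⁺) − ψ'(0⁻) = −(2mg/ℏ²)ψ(0) fixes κ = mg/ℏ² = 2.915.
Then E = −ℏ²κ²/(2m) = −mg²/(2ℏ²) = -8.497.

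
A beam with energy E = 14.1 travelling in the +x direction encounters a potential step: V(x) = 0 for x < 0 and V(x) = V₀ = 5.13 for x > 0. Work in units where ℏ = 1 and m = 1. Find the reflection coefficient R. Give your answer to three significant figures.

The wavenumbers are k₁ = √(2mE)/ℏ = 5.310 on the left and k₂ = √(2m(E − V₀))/ℏ = 4.236 on the right.
Continuity of ψ and ψ′ at the step yields the reflection amplitude r = (k₁ − k₂)/(k₁ + k₂) = 0.1126; thus R = |r|² = 0.01268, T = 0.9873.

R = 0.0127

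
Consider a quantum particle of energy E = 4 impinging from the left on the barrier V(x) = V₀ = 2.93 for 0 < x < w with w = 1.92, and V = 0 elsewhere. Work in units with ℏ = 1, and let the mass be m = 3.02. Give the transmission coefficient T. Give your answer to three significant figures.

T = 0.672

E > V₀: inside the barrier k₂ = √(2m(E − V₀))/ℏ = 2.542, k₂w = 4.881.
T = [1 + V₀² sin²(k₂w) / (4E(E − V₀))]⁻¹ = 1/1.487 = 0.672.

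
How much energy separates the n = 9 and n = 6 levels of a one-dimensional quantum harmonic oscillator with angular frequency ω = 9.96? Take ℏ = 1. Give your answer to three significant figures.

ΔE = 29.9

E_n = ℏω(n + ½), so ΔE = (9 − 6) ℏω = 3 × 9.96 = 29.88.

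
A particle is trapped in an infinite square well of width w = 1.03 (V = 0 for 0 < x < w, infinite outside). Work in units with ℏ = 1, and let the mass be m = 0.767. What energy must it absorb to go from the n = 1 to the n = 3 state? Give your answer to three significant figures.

E_n = n²π²ℏ²/(2mw²), so ΔE = (3² − 1²) π²ℏ²/(2mw²).
ΔE = 8 × π² / (2 × 0.767 × 1.03²) = 48.52.

ΔE = 48.5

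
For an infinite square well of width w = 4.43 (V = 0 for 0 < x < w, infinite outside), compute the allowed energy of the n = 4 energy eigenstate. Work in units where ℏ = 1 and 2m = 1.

E = 8.05

The infinite-well eigenfunctions ψ_n = √(2/w) sin(nπx/w) vanish at both walls, giving E_n = n²π²ℏ²/(2mw²).
E_4 = 4² × π² / (2 × 0.5 × 4.43²) = 8.047.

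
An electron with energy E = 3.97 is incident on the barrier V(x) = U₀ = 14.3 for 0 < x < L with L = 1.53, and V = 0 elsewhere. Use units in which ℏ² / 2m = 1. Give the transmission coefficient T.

T = 0.000172

E < U₀: inside the barrier ψ ∝ e^{±κx} with κ = √(2m(U₀ − E))/ℏ = 3.214.
κL = 4.917, sinh(κL) = 68.32.
Matching ψ, ψ′ at both faces gives T = [1 + U₀² sinh²(κL) / (4E(U₀ − E))]⁻¹ = 1/5820 = 0.000172.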